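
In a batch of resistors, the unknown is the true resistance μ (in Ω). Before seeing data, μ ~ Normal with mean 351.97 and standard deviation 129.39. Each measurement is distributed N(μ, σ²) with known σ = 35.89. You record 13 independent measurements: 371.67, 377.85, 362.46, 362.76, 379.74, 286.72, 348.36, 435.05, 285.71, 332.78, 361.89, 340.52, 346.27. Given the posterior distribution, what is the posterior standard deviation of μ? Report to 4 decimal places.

9.9248

For Normal data with known variance σ², a Normal(μ₀, σ₀²) prior on μ is conjugate. Posterior precision = 1/σ₀² + n/σ²; posterior mean is the precision-weighted average of μ₀ and x̄.
σ₀² = 129.39² = 16741.7721, σ² = 35.89² = 1288.0921; σ² + n·σ₀² = 1288.0921 + 13·16741.7721 = 218931.1294.
Posterior precision = 1/σ₀² + n/σ² = 1/16741.7721 + 13/1288.0921 = (σ² + n·σ₀²)/(σ₀²σ²) = 218931.1294/(16741.7721·1288.0921); posterior variance σₙ² = σ₀²σ²/(σ² + n·σ₀²) = 16741.7721·1288.0921/218931.1294 = 98.501042.
Posterior SD = √σₙ² = √(16741.7721·1288.0921/218931.1294) = 9.9248.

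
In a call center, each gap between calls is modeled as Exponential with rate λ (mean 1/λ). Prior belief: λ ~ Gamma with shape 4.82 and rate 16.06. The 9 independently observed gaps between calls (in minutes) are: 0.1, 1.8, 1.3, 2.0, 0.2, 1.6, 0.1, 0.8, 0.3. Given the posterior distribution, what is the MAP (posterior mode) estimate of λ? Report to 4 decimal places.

0.5284

With a Gamma(shape α, rate β) prior on the exponential rate λ, the posterior after n observations with total T = Σxᵢ is Gamma(α+n, β+T).
Sum of observations T = 8.2 minutes; n = 9.
Posterior: Gamma(4.82+9, 16.06+8.2) = Gamma(13.82, 24.26).
Mode = (α−1)/β = 0.5284.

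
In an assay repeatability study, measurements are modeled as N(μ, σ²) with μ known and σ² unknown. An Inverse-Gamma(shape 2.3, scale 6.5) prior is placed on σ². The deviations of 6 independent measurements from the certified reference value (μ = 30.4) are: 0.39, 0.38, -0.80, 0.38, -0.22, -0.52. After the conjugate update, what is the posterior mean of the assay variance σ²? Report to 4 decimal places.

With known mean μ and an Inverse-Gamma(α, β) prior on σ², the Normal likelihood is conjugate: posterior is Inv-Gamma(α + n/2, β + Σ(xᵢ−μ)²/2).
Σ(xᵢ−μ)² = (0.39)² + (0.38)² + (-0.80)² + (0.38)² + (-0.22)² + (-0.52)² = 1.3997.
Posterior: Inv-Gamma(2.3 + 6/2, 6.5 + 1.3997/2) = Inv-Gamma(5.30, 7.19985).
E[σ²|data] = β/(α−1) = 7.19985/4.30 = 1.6744.

1.6744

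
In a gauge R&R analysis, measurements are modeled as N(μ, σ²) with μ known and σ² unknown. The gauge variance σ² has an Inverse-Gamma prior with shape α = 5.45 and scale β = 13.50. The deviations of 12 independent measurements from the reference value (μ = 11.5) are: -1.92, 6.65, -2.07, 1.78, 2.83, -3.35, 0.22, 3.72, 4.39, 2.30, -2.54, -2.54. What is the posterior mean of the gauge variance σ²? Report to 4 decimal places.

With known mean μ and an Inverse-Gamma(α, β) prior on σ², the Normal likelihood is conjugate: posterior is Inv-Gamma(α + n/2, β + Σ(xᵢ−μ)²/2).
Σ(xᵢ−μ)² = (-1.92)² + (6.65)² + (-2.07)² + (1.78)² + (2.83)² + (-3.35)² + (0.22)² + (3.72)² + (4.39)² + (2.30)² + (-2.54)² + (-2.54)² = 125.9457.
Posterior: Inv-Gamma(5.45 + 12/2, 13.50 + 125.9457/2) = Inv-Gamma(11.45, 76.47285).
E[σ²|data] = β/(α−1) = 76.47285/10.45 = 7.3180.

7.3180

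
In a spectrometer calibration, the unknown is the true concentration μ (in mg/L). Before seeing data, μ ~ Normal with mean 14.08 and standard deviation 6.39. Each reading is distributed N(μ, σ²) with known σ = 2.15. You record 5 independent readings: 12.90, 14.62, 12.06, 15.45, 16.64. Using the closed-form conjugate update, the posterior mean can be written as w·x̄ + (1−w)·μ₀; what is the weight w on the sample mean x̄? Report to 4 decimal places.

For Normal data with known variance σ², a Normal(μ₀, σ₀²) prior on μ is conjugate. Posterior precision = 1/σ₀² + n/σ²; posterior mean is the precision-weighted average of μ₀ and x̄.
σ₀² = 6.39² = 40.8321, σ² = 2.15² = 4.6225. Prior precision 1/σ₀² = 1/40.8321; data precision n/σ² = 5/4.6225.
w = (n/σ²)/(1/σ₀² + n/σ²) = n·σ₀²/(σ² + n·σ₀²) = 5·40.8321/(4.6225 + 5·40.8321) = 204.1605/208.783 = 0.9779.

0.9779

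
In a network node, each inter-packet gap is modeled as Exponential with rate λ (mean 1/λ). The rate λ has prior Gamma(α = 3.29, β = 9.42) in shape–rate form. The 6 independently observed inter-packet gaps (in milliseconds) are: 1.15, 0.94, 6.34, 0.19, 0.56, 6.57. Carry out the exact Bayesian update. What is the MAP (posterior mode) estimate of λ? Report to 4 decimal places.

With a Gamma(shape α, rate β) prior on the exponential rate λ, the posterior after n observations with total T = Σxᵢ is Gamma(α+n, β+T).
Sum of observations T = 15.75 milliseconds; n = 6.
Posterior: Gamma(3.29+6, 9.42+15.75) = Gamma(9.29, 25.17).
Mode = (α−1)/β = 0.3294.

0.3294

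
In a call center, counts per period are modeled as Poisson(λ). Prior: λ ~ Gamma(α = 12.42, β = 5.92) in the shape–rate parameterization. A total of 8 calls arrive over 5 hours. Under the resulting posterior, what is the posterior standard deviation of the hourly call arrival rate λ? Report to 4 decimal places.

With a Gamma(shape α, rate β) prior, the Poisson likelihood is conjugate: the posterior is Gamma(α + ΣXᵢ, β + n).
Posterior: Gamma(α+S, β+n) = Gamma(12.42+8, 5.92+5) = Gamma(20.42, 10.92).
SD = √α/β = √20.42/10.92 = 0.4138.

0.4138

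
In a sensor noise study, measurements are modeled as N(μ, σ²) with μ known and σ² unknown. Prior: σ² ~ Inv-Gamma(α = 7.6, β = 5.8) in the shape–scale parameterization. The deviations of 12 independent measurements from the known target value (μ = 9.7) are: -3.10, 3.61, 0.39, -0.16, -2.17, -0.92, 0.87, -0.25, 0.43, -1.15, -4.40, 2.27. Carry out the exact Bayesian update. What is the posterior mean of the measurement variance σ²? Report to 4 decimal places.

2.6514

With known mean μ and an Inverse-Gamma(α, β) prior on σ², the Normal likelihood is conjugate: posterior is Inv-Gamma(α + n/2, β + Σ(xᵢ−μ)²/2).
Σ(xᵢ−μ)² = (-3.10)² + (3.61)² + (0.39)² + (-0.16)² + (-2.17)² + (-0.92)² + (0.87)² + (-0.25)² + (0.43)² + (-1.15)² + (-4.40)² + (2.27)² = 55.2148.
Posterior: Inv-Gamma(7.6 + 12/2, 5.8 + 55.2148/2) = Inv-Gamma(13.60, 33.40740).
E[σ²|data] = β/(α−1) = 33.40740/12.60 = 2.6514.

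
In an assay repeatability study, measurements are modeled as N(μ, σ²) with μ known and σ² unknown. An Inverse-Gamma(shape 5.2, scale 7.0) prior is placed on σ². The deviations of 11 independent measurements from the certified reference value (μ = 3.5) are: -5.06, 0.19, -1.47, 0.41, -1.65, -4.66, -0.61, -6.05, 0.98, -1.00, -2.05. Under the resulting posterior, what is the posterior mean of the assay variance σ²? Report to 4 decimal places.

5.6466

With known mean μ and an Inverse-Gamma(α, β) prior on σ², the Normal likelihood is conjugate: posterior is Inv-Gamma(α + n/2, β + Σ(xᵢ−μ)²/2).
Σ(xᵢ−μ)² = (-5.06)² + (0.19)² + (-1.47)² + (0.41)² + (-1.65)² + (-4.66)² + (-0.61)² + (-6.05)² + (0.98)² + (-1.00)² + (-2.05)² = 95.5443.
Posterior: Inv-Gamma(5.2 + 11/2, 7.0 + 95.5443/2) = Inv-Gamma(10.70, 54.77215).
E[σ²|data] = β/(α−1) = 54.77215/9.70 = 5.6466.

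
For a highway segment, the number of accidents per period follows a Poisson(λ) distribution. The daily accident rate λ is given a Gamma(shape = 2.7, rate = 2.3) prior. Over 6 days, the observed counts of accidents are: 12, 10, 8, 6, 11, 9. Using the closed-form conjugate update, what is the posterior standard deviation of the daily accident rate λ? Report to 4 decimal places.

With a Gamma(shape α, rate β) prior, the Poisson likelihood is conjugate: the posterior is Gamma(α + ΣXᵢ, β + n).
Sum of counts S = 56 over n = 6 days.
Posterior: Gamma(α+S, β+n) = Gamma(2.7+56, 2.3+6) = Gamma(58.7, 8.3).
SD = √α/β = √58.7/8.3 = 0.9231.

0.9231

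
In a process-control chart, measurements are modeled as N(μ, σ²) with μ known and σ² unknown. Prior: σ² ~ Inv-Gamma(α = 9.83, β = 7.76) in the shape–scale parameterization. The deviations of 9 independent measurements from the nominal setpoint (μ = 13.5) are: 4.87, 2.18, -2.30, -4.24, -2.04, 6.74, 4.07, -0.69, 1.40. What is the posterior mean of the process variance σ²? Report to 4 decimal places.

5.0955

With known mean μ and an Inverse-Gamma(α, β) prior on σ², the Normal likelihood is conjugate: posterior is Inv-Gamma(α + n/2, β + Σ(xᵢ−μ)²/2).
Σ(xᵢ−μ)² = (4.87)² + (2.18)² + (-2.30)² + (-4.24)² + (-2.04)² + (6.74)² + (4.07)² + (-0.69)² + (1.40)² = 120.3271.
Posterior: Inv-Gamma(9.83 + 9/2, 7.76 + 120.3271/2) = Inv-Gamma(14.33, 67.92355).
E[σ²|data] = β/(α−1) = 67.92355/13.33 = 5.0955.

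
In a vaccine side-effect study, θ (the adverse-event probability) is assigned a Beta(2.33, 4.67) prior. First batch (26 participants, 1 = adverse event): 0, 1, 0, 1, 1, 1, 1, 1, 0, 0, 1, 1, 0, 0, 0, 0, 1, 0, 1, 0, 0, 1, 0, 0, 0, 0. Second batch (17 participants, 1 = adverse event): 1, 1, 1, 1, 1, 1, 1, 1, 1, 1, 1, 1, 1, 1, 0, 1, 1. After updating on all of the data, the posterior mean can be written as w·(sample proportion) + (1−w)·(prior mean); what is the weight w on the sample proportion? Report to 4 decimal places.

The Beta prior is conjugate to a Binomial/Bernoulli likelihood; the update adds successes to α and failures to β.
Total number of participants: n = 26 + 17 = 43.
Posterior mean = (α₀+k)/(α₀+β₀+n) = [n/(α₀+β₀+n)]·(k/n) + [(α₀+β₀)/(α₀+β₀+n)]·α₀/(α₀+β₀), so only n and the prior enter the weight.
The weight on the data is w = n/(α₀+β₀+n) = 43/(2.33+4.67+43) = 43/50.00 = 0.8600.

0.8600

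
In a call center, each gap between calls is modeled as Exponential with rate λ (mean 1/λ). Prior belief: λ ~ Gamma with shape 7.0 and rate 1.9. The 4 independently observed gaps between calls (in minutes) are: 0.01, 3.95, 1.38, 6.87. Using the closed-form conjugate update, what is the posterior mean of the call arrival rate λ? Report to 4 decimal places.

With a Gamma(shape α, rate β) prior on the exponential rate λ, the posterior after n observations with total T = Σxᵢ is Gamma(α+n, β+T).
Sum of observations T = 12.21 minutes; n = 4.
Posterior: Gamma(7.0+4, 1.9+12.21) = Gamma(11.0, 14.11).
Posterior mean of λ = α/β = 11.0/14.11 = 0.7796.

0.7796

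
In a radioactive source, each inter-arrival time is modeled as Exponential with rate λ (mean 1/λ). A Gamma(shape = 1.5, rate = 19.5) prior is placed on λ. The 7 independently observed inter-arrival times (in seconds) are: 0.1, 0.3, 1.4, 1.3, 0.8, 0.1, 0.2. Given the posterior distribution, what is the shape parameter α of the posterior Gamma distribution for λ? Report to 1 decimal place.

8.5

With a Gamma(shape α, rate β) prior on the exponential rate λ, the posterior after n observations with total T = Σxᵢ is Gamma(α+n, β+T).
Sum of observations T = 4.2 seconds; n = 7.
Posterior: Gamma(1.5+7, 19.5+4.2) = Gamma(8.5, 23.7).
Posterior α = 8.5.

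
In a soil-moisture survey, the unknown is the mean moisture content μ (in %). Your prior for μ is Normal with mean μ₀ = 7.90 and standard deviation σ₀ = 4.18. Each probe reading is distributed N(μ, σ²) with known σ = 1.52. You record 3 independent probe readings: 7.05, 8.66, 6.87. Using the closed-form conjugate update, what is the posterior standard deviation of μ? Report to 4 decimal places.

For Normal data with known variance σ², a Normal(μ₀, σ₀²) prior on μ is conjugate. Posterior precision = 1/σ₀² + n/σ²; posterior mean is the precision-weighted average of μ₀ and x̄.
σ₀² = 4.18² = 17.4724, σ² = 1.52² = 2.3104; σ² + n·σ₀² = 2.3104 + 3·17.4724 = 54.7276.
Posterior precision = 1/σ₀² + n/σ² = 1/17.4724 + 3/2.3104 = (σ² + n·σ₀²)/(σ₀²σ²) = 54.7276/(17.4724·2.3104); posterior variance σₙ² = σ₀²σ²/(σ² + n·σ₀²) = 17.4724·2.3104/54.7276 = 0.737621.
Posterior SD = √σₙ² = √(17.4724·2.3104/54.7276) = 0.8588.

0.8588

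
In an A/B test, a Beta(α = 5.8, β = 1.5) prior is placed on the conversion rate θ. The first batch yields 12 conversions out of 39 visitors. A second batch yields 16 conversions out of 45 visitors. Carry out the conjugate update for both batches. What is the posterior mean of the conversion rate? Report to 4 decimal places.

The Beta prior is conjugate to a Binomial/Bernoulli likelihood; the update adds successes to α and failures to β.
After batch 1: Beta(5.8+12, 1.5+27) = Beta(17.8, 28.5).
After batch 2: Beta(17.8+16, 28.5+29) = Beta(33.8, 57.5).
Posterior mean = α/(α+β) = 33.8/91.3 = 0.3702.

0.3702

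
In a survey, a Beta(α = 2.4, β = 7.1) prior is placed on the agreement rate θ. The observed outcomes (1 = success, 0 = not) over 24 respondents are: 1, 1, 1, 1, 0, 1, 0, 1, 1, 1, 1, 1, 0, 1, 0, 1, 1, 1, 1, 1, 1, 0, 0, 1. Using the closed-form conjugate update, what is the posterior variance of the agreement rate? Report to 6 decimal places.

The Beta prior is conjugate to a Binomial/Bernoulli likelihood; the update adds successes to α and failures to β.
Posterior: Beta(α+k, β+n−k) = Beta(2.4+18, 7.1+6) = Beta(20.4, 13.1).
Var = αβ/((α+β)²(α+β+1)) = 20.4·13.1/(33.5²·34.5) = 0.006902.

0.006902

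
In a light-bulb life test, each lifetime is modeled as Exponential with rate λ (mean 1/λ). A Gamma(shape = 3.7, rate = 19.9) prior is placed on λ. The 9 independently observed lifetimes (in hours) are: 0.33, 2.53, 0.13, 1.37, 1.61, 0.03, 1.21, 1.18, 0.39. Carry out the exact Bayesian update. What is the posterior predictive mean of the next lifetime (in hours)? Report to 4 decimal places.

With a Gamma(shape α, rate β) prior on the exponential rate λ, the posterior after n observations with total T = Σxᵢ is Gamma(α+n, β+T).
Sum of observations T = 8.78 hours; n = 9.
Posterior: Gamma(3.7+9, 19.9+8.78) = Gamma(12.7, 28.68).
The predictive distribution for the next observation is Lomax; its mean is β/(α−1) = 28.68/11.7 = 2.4513.

2.4513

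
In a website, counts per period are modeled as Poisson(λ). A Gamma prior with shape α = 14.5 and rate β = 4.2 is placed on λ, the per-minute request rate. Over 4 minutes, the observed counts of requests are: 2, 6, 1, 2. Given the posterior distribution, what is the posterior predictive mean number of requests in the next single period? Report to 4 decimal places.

With a Gamma(shape α, rate β) prior, the Poisson likelihood is conjugate: the posterior is Gamma(α + ΣXᵢ, β + n).
Sum of counts S = 11 over n = 4 minutes.
Posterior: Gamma(α+S, β+n) = Gamma(14.5+11, 4.2+4) = Gamma(25.5, 8.2).
The predictive distribution for one future period is NegBinom with mean α/β = 3.1098.

3.1098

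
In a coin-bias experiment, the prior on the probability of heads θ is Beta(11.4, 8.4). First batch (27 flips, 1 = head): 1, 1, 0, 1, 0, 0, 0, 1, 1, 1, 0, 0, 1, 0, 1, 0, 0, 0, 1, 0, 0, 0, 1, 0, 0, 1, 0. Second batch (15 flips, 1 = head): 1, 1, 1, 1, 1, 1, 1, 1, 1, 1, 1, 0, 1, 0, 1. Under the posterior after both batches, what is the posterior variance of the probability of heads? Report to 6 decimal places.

0.003896

The Beta prior is conjugate to a Binomial/Bernoulli likelihood; the update adds successes to α and failures to β.
After batch 1: Beta(11.4+11, 8.4+16) = Beta(22.4, 24.4).
After batch 2: Beta(22.4+13, 24.4+2) = Beta(35.4, 26.4).
Var = αβ/((α+β)²(α+β+1)) = 35.4·26.4/(61.8²·62.8) = 0.003896.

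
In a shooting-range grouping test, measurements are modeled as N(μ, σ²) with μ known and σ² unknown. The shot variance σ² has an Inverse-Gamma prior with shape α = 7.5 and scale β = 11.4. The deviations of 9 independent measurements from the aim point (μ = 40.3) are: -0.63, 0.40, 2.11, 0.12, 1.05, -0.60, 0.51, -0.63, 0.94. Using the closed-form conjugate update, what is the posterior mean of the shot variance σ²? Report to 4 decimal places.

1.4012

With known mean μ and an Inverse-Gamma(α, β) prior on σ², the Normal likelihood is conjugate: posterior is Inv-Gamma(α + n/2, β + Σ(xᵢ−μ)²/2).
Σ(xᵢ−μ)² = (-0.63)² + (0.40)² + (2.11)² + (0.12)² + (1.05)² + (-0.60)² + (0.51)² + (-0.63)² + (0.94)² = 8.0265.
Posterior: Inv-Gamma(7.5 + 9/2, 11.4 + 8.0265/2) = Inv-Gamma(12.00, 15.41325).
E[σ²|data] = β/(α−1) = 15.41325/11.00 = 1.4012.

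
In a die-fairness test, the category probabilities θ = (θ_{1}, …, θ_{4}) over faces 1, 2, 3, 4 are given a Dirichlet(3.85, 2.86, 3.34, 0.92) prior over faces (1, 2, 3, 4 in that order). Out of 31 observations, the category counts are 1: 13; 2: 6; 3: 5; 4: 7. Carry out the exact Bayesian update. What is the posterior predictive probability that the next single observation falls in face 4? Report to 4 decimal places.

The Dirichlet prior is conjugate to the Multinomial likelihood: each posterior αⱼ = prior αⱼ + observed count nⱼ.
Posterior concentration: (16.85, 8.86, 8.34, 7.92), total = 41.97.
P(next = 4 | data) = α_{4}/Σα = 0.1887.

0.1887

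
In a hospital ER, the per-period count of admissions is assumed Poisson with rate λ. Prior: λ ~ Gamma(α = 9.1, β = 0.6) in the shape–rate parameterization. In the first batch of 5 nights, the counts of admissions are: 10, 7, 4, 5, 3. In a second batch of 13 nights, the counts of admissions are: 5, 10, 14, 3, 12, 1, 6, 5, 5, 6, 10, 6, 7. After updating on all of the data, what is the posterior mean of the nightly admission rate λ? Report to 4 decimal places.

With a Gamma(shape α, rate β) prior, the Poisson likelihood is conjugate: the posterior is Gamma(α + ΣXᵢ, β + n).
Batch 1: sum of counts S = 29 over n = 5 nights.
After batch 1: Gamma(α+S, β+n) = Gamma(9.1+29, 0.6+5) = Gamma(38.1, 5.6).
Batch 2: sum of counts S = 90 over n = 13 nights.
After batch 2: Gamma(α+S, β+n) = Gamma(38.1+90, 5.6+13) = Gamma(128.1, 18.6).
Posterior mean = α/β = 128.1/18.6 = 6.8871.

6.8871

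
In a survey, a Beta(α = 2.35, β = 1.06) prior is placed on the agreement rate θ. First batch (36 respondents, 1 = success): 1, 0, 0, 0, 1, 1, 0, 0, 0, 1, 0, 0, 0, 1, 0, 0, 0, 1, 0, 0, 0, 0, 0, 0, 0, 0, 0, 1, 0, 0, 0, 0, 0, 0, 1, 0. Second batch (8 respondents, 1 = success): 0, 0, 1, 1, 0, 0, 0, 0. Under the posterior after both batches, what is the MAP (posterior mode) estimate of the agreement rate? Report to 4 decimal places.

The Beta prior is conjugate to a Binomial/Bernoulli likelihood; the update adds successes to α and failures to β.
After batch 1: Beta(2.35+8, 1.06+28) = Beta(10.35, 29.06).
After batch 2: Beta(10.35+2, 29.06+6) = Beta(12.35, 35.06).
Mode of Beta(a,b) for a,b>1 is (a−1)/(a+b−2) = 11.35/45.41 = 0.2499.

0.2499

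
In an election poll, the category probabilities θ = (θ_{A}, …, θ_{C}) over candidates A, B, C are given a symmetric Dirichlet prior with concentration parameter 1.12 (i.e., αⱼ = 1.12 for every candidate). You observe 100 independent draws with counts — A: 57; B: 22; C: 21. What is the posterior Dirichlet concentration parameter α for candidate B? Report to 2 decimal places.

23.12

The Dirichlet prior is conjugate to the Multinomial likelihood: each posterior αⱼ = prior αⱼ + observed count nⱼ.
Posterior concentration: (58.12, 23.12, 22.12), total = 103.36.
α_{B} = 1.12 + 22 = 23.12.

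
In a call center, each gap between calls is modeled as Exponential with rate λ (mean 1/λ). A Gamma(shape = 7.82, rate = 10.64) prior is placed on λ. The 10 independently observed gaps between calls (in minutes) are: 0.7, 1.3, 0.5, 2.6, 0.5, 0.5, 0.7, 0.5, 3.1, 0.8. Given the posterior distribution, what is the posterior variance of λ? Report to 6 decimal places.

With a Gamma(shape α, rate β) prior on the exponential rate λ, the posterior after n observations with total T = Σxᵢ is Gamma(α+n, β+T).
Sum of observations T = 11.2 minutes; n = 10.
Posterior: Gamma(7.82+10, 10.64+11.2) = Gamma(17.82, 21.84).
Var = α/β² = 0.037360.

0.037360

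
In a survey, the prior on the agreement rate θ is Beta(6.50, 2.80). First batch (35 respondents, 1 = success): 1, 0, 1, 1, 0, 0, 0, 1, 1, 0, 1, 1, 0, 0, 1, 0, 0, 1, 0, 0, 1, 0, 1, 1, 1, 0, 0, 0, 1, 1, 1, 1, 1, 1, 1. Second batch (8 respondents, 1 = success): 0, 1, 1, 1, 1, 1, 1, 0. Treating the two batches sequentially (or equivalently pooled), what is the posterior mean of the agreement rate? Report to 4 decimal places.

0.6214

The Beta prior is conjugate to a Binomial/Bernoulli likelihood; the update adds successes to α and failures to β.
After batch 1: Beta(6.50+20, 2.80+15) = Beta(26.50, 17.80).
After batch 2: Beta(26.50+6, 17.80+2) = Beta(32.50, 19.80).
Posterior mean = α/(α+β) = 32.50/52.30 = 0.6214.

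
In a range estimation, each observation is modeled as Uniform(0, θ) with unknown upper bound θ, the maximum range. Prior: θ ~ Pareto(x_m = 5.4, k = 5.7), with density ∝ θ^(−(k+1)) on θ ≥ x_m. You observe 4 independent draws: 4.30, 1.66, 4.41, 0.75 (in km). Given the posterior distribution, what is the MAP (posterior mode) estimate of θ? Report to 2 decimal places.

A Pareto(scale x_m, shape k) prior on the upper bound θ of Uniform(0, θ) is conjugate: posterior is Pareto(max(x_m, max xᵢ), k + n).
Sample maximum = 4.41; prior scale x_m = 5.4 → posterior scale = max = 5.40.
Posterior shape = 5.7 + 4 = 9.7.
The Pareto density is decreasing on [x_m, ∞), so the mode is x_m = 5.40.

5.40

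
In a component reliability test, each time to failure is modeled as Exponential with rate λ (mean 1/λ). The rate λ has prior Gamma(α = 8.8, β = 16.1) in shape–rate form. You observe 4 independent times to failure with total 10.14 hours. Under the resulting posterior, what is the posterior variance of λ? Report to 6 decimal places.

With a Gamma(shape α, rate β) prior on the exponential rate λ, the posterior after n observations with total T = Σxᵢ is Gamma(α+n, β+T).
Posterior: Gamma(8.8+4, 16.1+10.14) = Gamma(12.8, 26.24).
Var = α/β² = 0.018590.

0.018590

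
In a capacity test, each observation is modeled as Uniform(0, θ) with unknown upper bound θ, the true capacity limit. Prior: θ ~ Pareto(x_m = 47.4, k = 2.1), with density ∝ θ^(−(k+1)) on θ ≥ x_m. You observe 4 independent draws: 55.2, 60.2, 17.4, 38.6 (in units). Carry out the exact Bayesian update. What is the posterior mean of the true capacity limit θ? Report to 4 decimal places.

A Pareto(scale x_m, shape k) prior on the upper bound θ of Uniform(0, θ) is conjugate: posterior is Pareto(max(x_m, max xᵢ), k + n).
Sample maximum = 60.2; prior scale x_m = 47.4 → posterior scale = max = 60.2.
Posterior shape = 2.1 + 4 = 6.1.
E[θ|data] = k·x_m/(k−1) = 6.1·60.2/5.1 = 72.0039.

72.0039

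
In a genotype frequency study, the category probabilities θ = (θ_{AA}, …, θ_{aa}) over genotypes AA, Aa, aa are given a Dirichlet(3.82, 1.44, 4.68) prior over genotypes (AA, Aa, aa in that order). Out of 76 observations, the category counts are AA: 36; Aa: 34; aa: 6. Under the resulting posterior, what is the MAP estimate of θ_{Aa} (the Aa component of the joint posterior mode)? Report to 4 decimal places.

0.4152

The Dirichlet prior is conjugate to the Multinomial likelihood: each posterior αⱼ = prior αⱼ + observed count nⱼ.
Posterior concentration: (39.82, 35.44, 10.68), total = 85.94.
Joint mode component: (α_{Aa}−1)/(Σα−K) = 34.44/82.94 = 0.4152.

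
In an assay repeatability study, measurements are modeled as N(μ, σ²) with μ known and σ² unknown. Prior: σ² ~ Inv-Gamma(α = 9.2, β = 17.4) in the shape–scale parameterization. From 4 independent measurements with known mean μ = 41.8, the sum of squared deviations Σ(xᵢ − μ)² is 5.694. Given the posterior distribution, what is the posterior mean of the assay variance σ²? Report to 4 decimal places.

With known mean μ and an Inverse-Gamma(α, β) prior on σ², the Normal likelihood is conjugate: posterior is Inv-Gamma(α + n/2, β + Σ(xᵢ−μ)²/2).
Posterior: Inv-Gamma(9.2 + 4/2, 17.4 + 5.694/2) = Inv-Gamma(11.20, 20.2470).
E[σ²|data] = β/(α−1) = 20.2470/10.20 = 1.9850.

1.9850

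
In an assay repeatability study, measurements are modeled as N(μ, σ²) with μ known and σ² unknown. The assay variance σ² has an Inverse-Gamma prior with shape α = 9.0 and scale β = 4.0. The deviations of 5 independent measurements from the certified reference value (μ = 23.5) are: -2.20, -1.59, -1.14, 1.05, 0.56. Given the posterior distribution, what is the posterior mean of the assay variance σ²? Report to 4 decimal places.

With known mean μ and an Inverse-Gamma(α, β) prior on σ², the Normal likelihood is conjugate: posterior is Inv-Gamma(α + n/2, β + Σ(xᵢ−μ)²/2).
Σ(xᵢ−μ)² = (-2.20)² + (-1.59)² + (-1.14)² + (1.05)² + (0.56)² = 10.0838.
Posterior: Inv-Gamma(9.0 + 5/2, 4.0 + 10.0838/2) = Inv-Gamma(11.50, 9.04190).
E[σ²|data] = β/(α−1) = 9.04190/10.50 = 0.8611.

0.8611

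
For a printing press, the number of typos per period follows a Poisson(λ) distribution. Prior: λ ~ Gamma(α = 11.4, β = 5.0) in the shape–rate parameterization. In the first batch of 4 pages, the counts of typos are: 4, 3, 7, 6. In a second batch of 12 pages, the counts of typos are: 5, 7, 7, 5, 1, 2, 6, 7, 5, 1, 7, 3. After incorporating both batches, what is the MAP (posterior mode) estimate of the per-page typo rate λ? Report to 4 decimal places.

4.1143

With a Gamma(shape α, rate β) prior, the Poisson likelihood is conjugate: the posterior is Gamma(α + ΣXᵢ, β + n).
Batch 1: sum of counts S = 20 over n = 4 pages.
After batch 1: Gamma(α+S, β+n) = Gamma(11.4+20, 5.0+4) = Gamma(31.4, 9.0).
Batch 2: sum of counts S = 56 over n = 12 pages.
After batch 2: Gamma(α+S, β+n) = Gamma(31.4+56, 9.0+12) = Gamma(87.4, 21.0).
Mode of Gamma(α,β) for α≥1 is (α−1)/β = 86.4/21.0 = 4.1143.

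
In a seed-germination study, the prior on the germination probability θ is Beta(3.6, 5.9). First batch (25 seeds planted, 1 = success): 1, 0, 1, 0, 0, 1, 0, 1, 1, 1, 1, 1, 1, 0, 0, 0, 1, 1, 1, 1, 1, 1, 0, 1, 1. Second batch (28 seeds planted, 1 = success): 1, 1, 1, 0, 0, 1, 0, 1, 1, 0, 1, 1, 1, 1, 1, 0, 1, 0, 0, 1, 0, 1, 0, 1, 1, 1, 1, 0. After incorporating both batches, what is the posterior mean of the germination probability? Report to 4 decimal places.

The Beta prior is conjugate to a Binomial/Bernoulli likelihood; the update adds successes to α and failures to β.
After batch 1: Beta(3.6+17, 5.9+8) = Beta(20.6, 13.9).
After batch 2: Beta(20.6+18, 13.9+10) = Beta(38.6, 23.9).
Posterior mean = α/(α+β) = 38.6/62.5 = 0.6176.

0.6176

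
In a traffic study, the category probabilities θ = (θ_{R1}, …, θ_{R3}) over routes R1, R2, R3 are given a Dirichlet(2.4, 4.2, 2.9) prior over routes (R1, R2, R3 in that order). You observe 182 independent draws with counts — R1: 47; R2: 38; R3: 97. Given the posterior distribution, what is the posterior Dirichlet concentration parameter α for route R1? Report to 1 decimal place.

The Dirichlet prior is conjugate to the Multinomial likelihood: each posterior αⱼ = prior αⱼ + observed count nⱼ.
Posterior concentration: (49.4, 42.2, 99.9), total = 191.5.
α_{R1} = 2.4 + 47 = 49.4.

49.4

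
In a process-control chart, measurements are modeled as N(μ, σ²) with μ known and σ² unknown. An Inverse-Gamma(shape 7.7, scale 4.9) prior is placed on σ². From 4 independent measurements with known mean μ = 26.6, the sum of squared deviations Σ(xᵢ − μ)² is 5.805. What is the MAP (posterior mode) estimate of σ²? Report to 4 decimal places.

With known mean μ and an Inverse-Gamma(α, β) prior on σ², the Normal likelihood is conjugate: posterior is Inv-Gamma(α + n/2, β + Σ(xᵢ−μ)²/2).
Posterior: Inv-Gamma(7.7 + 4/2, 4.9 + 5.805/2) = Inv-Gamma(9.70, 7.8025).
Mode = β/(α+1) = 7.8025/10.70 = 0.7292.

0.7292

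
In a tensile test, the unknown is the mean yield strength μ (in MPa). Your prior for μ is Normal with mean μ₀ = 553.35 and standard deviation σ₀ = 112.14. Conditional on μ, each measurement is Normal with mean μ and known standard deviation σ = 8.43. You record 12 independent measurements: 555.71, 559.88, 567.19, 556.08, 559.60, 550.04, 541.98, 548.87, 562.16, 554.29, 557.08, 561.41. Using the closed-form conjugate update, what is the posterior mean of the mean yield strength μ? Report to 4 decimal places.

556.1895

For Normal data with known variance σ², a Normal(μ₀, σ₀²) prior on μ is conjugate. Posterior precision = 1/σ₀² + n/σ²; posterior mean is the precision-weighted average of μ₀ and x̄.
Σxᵢ = 555.71 + 559.88 + 567.19 + 556.08 + 559.60 + 550.04 + 541.98 + 548.87 + 562.16 + 554.29 + 557.08 + 561.41 = 6674.29, so n·x̄ = 6674.29.
σ₀² = 112.14² = 12575.3796, σ² = 8.43² = 71.0649; σ² + n·σ₀² = 71.0649 + 12·12575.3796 = 150975.6201.
Posterior mean = (μ₀/σ₀² + n·x̄/σ²)/(1/σ₀² + n/σ²) = (σ²·μ₀ + σ₀²·n·x̄)/(σ² + n·σ₀²) = (71.0649·553.35 + 12575.3796·6674.29)/150975.6201 = 83971054.072899/150975.6201 = 556.1895.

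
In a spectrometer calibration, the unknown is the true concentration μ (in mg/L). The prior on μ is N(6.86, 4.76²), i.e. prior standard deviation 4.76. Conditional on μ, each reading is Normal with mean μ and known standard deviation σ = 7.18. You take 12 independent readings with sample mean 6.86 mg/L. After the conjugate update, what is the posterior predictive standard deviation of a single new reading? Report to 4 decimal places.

7.4272

For Normal data with known variance σ², a Normal(μ₀, σ₀²) prior on μ is conjugate. Posterior precision = 1/σ₀² + n/σ²; posterior mean is the precision-weighted average of μ₀ and x̄.
σ₀² = 4.76² = 22.6576, σ² = 7.18² = 51.5524; σ² + n·σ₀² = 51.5524 + 12·22.6576 = 323.4436.
Posterior precision = 1/σ₀² + n/σ² = 1/22.6576 + 12/51.5524 = (σ² + n·σ₀²)/(σ₀²σ²) = 323.4436/(22.6576·51.5524); posterior variance σₙ² = σ₀²σ²/(σ² + n·σ₀²) = 22.6576·51.5524/323.4436 = 3.611306.
Predictive variance for one new observation = σₙ² + σ² = 22.6576·51.5524/323.4436 + 51.5524 = σ²·(σ₀² + 323.4436)/323.4436 = 51.5524·346.1012/323.4436 = 55.163706; SD = √(51.5524·346.1012/323.4436) = 7.4272.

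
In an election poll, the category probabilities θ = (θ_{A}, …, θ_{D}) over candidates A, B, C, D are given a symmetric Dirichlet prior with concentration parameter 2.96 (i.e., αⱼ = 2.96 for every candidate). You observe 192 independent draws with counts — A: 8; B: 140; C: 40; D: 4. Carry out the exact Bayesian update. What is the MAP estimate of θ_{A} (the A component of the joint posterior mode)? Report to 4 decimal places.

The Dirichlet prior is conjugate to the Multinomial likelihood: each posterior αⱼ = prior αⱼ + observed count nⱼ.
Posterior concentration: (10.96, 142.96, 42.96, 6.96), total = 203.84.
Joint mode component: (α_{A}−1)/(Σα−K) = 9.96/199.84 = 0.0498.

0.0498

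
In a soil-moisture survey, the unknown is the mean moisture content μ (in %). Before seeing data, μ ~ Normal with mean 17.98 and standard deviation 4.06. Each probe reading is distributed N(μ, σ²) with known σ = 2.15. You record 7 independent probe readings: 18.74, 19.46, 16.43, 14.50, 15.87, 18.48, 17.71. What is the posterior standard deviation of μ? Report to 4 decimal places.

0.7968

For Normal data with known variance σ², a Normal(μ₀, σ₀²) prior on μ is conjugate. Posterior precision = 1/σ₀² + n/σ²; posterior mean is the precision-weighted average of μ₀ and x̄.
σ₀² = 4.06² = 16.4836, σ² = 2.15² = 4.6225; σ² + n·σ₀² = 4.6225 + 7·16.4836 = 120.0077.
Posterior precision = 1/σ₀² + n/σ² = 1/16.4836 + 7/4.6225 = (σ² + n·σ₀²)/(σ₀²σ²) = 120.0077/(16.4836·4.6225); posterior variance σₙ² = σ₀²σ²/(σ² + n·σ₀²) = 16.4836·4.6225/120.0077 = 0.634921.
Posterior SD = √σₙ² = √(16.4836·4.6225/120.0077) = 0.7968.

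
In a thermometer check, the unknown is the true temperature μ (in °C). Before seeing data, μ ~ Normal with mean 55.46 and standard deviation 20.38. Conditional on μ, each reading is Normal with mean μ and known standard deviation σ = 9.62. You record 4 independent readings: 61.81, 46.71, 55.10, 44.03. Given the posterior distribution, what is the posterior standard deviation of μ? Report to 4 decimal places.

For Normal data with known variance σ², a Normal(μ₀, σ₀²) prior on μ is conjugate. Posterior precision = 1/σ₀² + n/σ²; posterior mean is the precision-weighted average of μ₀ and x̄.
σ₀² = 20.38² = 415.3444, σ² = 9.62² = 92.5444; σ² + n·σ₀² = 92.5444 + 4·415.3444 = 1753.922.
Posterior precision = 1/σ₀² + n/σ² = 1/415.3444 + 4/92.5444 = (σ² + n·σ₀²)/(σ₀²σ²) = 1753.922/(415.3444·92.5444); posterior variance σₙ² = σ₀²σ²/(σ² + n·σ₀²) = 415.3444·92.5444/1753.922 = 21.915341.
Posterior SD = √σₙ² = √(415.3444·92.5444/1753.922) = 4.6814.

4.6814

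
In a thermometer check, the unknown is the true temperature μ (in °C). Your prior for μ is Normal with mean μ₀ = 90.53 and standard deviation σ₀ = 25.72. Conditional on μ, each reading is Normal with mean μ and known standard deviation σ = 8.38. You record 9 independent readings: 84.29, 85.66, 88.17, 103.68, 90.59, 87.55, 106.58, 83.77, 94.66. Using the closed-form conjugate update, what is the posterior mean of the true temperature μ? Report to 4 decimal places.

91.6479

For Normal data with known variance σ², a Normal(μ₀, σ₀²) prior on μ is conjugate. Posterior precision = 1/σ₀² + n/σ²; posterior mean is the precision-weighted average of μ₀ and x̄.
Σxᵢ = 84.29 + 85.66 + 88.17 + 103.68 + 90.59 + 87.55 + 106.58 + 83.77 + 94.66 = 824.95, so n·x̄ = 824.95.
σ₀² = 25.72² = 661.5184, σ² = 8.38² = 70.2244; σ² + n·σ₀² = 70.2244 + 9·661.5184 = 6023.89.
Posterior mean = (μ₀/σ₀² + n·x̄/σ²)/(1/σ₀² + n/σ²) = (σ²·μ₀ + σ₀²·n·x̄)/(σ² + n·σ₀²) = (70.2244·90.53 + 661.5184·824.95)/6023.89 = 552077.019012/6023.89 = 91.6479.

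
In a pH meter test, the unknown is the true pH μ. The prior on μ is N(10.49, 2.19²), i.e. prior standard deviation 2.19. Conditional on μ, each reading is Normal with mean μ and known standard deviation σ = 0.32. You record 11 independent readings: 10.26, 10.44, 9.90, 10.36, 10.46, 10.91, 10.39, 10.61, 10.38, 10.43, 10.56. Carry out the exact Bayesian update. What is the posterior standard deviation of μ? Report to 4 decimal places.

0.0964

For Normal data with known variance σ², a Normal(μ₀, σ₀²) prior on μ is conjugate. Posterior precision = 1/σ₀² + n/σ²; posterior mean is the precision-weighted average of μ₀ and x̄.
σ₀² = 2.19² = 4.7961, σ² = 0.32² = 0.1024; σ² + n·σ₀² = 0.1024 + 11·4.7961 = 52.8595.
Posterior precision = 1/σ₀² + n/σ² = 1/4.7961 + 11/0.1024 = (σ² + n·σ₀²)/(σ₀²σ²) = 52.8595/(4.7961·0.1024); posterior variance σₙ² = σ₀²σ²/(σ² + n·σ₀²) = 4.7961·0.1024/52.8595 = 0.009291.
Posterior SD = √σₙ² = √(4.7961·0.1024/52.8595) = 0.0964.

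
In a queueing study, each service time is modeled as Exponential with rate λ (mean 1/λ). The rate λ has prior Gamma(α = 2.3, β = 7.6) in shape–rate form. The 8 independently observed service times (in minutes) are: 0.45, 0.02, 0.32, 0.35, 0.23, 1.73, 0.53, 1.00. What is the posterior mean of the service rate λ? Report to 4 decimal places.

With a Gamma(shape α, rate β) prior on the exponential rate λ, the posterior after n observations with total T = Σxᵢ is Gamma(α+n, β+T).
Sum of observations T = 4.63 minutes; n = 8.
Posterior: Gamma(2.3+8, 7.6+4.63) = Gamma(10.3, 12.23).
Posterior mean of λ = α/β = 10.3/12.23 = 0.8422.

0.8422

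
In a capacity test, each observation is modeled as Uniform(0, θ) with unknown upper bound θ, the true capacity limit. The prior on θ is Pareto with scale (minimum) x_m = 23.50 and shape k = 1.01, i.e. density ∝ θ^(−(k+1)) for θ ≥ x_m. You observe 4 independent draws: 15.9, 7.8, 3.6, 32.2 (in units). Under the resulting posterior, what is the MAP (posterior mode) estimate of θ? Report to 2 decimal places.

32.20

A Pareto(scale x_m, shape k) prior on the upper bound θ of Uniform(0, θ) is conjugate: posterior is Pareto(max(x_m, max xᵢ), k + n).
Sample maximum = 32.2; prior scale x_m = 23.50 → posterior scale = max = 32.20.
Posterior shape = 1.01 + 4 = 5.01.
The Pareto density is decreasing on [x_m, ∞), so the mode is x_m = 32.20.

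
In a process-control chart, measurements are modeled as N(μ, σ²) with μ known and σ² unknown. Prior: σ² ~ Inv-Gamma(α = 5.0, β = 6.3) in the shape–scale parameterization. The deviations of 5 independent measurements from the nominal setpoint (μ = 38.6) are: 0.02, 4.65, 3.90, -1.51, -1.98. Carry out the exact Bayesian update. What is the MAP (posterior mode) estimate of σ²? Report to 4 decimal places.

3.2726

With known mean μ and an Inverse-Gamma(α, β) prior on σ², the Normal likelihood is conjugate: posterior is Inv-Gamma(α + n/2, β + Σ(xᵢ−μ)²/2).
Σ(xᵢ−μ)² = (0.02)² + (4.65)² + (3.90)² + (-1.51)² + (-1.98)² = 43.0334.
Posterior: Inv-Gamma(5.0 + 5/2, 6.3 + 43.0334/2) = Inv-Gamma(7.50, 27.81670).
Mode = β/(α+1) = 27.81670/8.50 = 3.2726.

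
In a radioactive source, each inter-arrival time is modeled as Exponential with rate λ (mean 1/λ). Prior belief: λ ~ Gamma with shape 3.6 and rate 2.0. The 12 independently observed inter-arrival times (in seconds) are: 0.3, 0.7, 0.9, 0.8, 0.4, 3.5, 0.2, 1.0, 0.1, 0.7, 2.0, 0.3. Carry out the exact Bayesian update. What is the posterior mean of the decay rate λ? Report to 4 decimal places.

1.2093

With a Gamma(shape α, rate β) prior on the exponential rate λ, the posterior after n observations with total T = Σxᵢ is Gamma(α+n, β+T).
Sum of observations T = 10.9 seconds; n = 12.
Posterior: Gamma(3.6+12, 2.0+10.9) = Gamma(15.6, 12.9).
Posterior mean of λ = α/β = 15.6/12.9 = 1.2093.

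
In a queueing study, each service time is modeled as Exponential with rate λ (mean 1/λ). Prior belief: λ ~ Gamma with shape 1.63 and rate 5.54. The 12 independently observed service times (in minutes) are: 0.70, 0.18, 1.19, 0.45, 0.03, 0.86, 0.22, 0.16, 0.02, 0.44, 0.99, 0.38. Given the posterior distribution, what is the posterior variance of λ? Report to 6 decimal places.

With a Gamma(shape α, rate β) prior on the exponential rate λ, the posterior after n observations with total T = Σxᵢ is Gamma(α+n, β+T).
Sum of observations T = 5.62 minutes; n = 12.
Posterior: Gamma(1.63+12, 5.54+5.62) = Gamma(13.63, 11.16).
Var = α/β² = 0.109438.

0.109438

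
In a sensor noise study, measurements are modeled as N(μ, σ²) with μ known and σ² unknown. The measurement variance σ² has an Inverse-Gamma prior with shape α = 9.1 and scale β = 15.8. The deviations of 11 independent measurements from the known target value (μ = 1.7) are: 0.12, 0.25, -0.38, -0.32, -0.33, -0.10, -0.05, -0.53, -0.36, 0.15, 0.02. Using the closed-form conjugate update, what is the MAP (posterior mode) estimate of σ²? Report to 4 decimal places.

1.0410

With known mean μ and an Inverse-Gamma(α, β) prior on σ², the Normal likelihood is conjugate: posterior is Inv-Gamma(α + n/2, β + Σ(xᵢ−μ)²/2).
Σ(xᵢ−μ)² = (0.12)² + (0.25)² + (-0.38)² + (-0.32)² + (-0.33)² + (-0.10)² + (-0.05)² + (-0.53)² + (-0.36)² + (0.15)² + (0.02)² = 0.8785.
Posterior: Inv-Gamma(9.1 + 11/2, 15.8 + 0.8785/2) = Inv-Gamma(14.60, 16.23925).
Mode = β/(α+1) = 16.23925/15.60 = 1.0410.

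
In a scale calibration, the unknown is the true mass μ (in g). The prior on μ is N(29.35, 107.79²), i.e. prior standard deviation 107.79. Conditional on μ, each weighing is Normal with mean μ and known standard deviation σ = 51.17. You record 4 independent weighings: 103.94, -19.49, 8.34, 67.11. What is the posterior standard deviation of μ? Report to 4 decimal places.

For Normal data with known variance σ², a Normal(μ₀, σ₀²) prior on μ is conjugate. Posterior precision = 1/σ₀² + n/σ²; posterior mean is the precision-weighted average of μ₀ and x̄.
σ₀² = 107.79² = 11618.6841, σ² = 51.17² = 2618.3689; σ² + n·σ₀² = 2618.3689 + 4·11618.6841 = 49093.1053.
Posterior precision = 1/σ₀² + n/σ² = 1/11618.6841 + 4/2618.3689 = (σ² + n·σ₀²)/(σ₀²σ²) = 49093.1053/(11618.6841·2618.3689); posterior variance σₙ² = σ₀²σ²/(σ² + n·σ₀²) = 11618.6841·2618.3689/49093.1053 = 619.679707.
Posterior SD = √σₙ² = √(11618.6841·2618.3689/49093.1053) = 24.8934.

24.8934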